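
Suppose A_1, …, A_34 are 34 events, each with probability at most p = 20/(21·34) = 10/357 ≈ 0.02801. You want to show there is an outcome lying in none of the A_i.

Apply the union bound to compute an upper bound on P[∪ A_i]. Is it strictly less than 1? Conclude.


Union bound: P[∪_{i=1}^{34} A_i] ≤ Σ_i P[A_i] ≤ 34·p = 34·(10/357) = 20/21.
Numerically: 20/21 ≈ 0.95238.
Is 20/21 < 1? YES.
Since P[∪ A_i] ≤ 20/21 < 1, the complement has P[∩ A_i^c] ≥ 1 − 20/21 = 1/21 > 0, so some outcome avoids every A_i.

34·p = 20/21 ≈ 0.95238; existence CERTIFIED by the union bound.


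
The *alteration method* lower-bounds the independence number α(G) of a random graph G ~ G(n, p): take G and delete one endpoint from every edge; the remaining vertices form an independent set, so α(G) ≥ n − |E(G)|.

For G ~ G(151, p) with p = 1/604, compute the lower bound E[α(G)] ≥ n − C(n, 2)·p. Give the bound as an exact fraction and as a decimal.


E[|E(G)|] = C(151, 2)·p = 11325 · (1/604) = 75/4.
E[α(G)] ≥ n − E[|E(G)|] = 151 − 75/4 = 529/4.
Numerically: ≈ 132.250000.
(This is only a lower bound; the true E[α(G)] may be larger.)

E[α(G)] ≥ 529/4 ≈ 132.250000.


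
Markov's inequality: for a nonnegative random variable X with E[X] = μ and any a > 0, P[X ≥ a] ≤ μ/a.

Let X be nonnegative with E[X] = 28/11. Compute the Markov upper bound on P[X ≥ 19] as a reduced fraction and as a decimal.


μ = E[X] = 28/11, a = 19.
Markov: P[X ≥ 19] ≤ μ/a = (28/11)/19 = 28/209.
Numerically: ≈ 0.134.
(Since a = 19 > μ = 2.545, the bound 28/209 is < 1 and informative.)

P[X ≥ 19] ≤ 28/209 ≈ 0.134.


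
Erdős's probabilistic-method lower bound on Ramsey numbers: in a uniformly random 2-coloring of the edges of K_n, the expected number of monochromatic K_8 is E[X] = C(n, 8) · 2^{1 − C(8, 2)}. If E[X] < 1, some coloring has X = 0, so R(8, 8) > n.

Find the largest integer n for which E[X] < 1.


We need C(n, 8) · 2^{1 − 28} < 1, i.e. C(n, 8) < 2^{28 − 1} = 134217728.
Check values of n near the boundary:
  n = 41: C(41, 8) = 95548245; 95548245 < 134217728? YES
  n = 42: C(42, 8) = 118030185; 118030185 < 134217728? YES
  n = 43: C(43, 8) = 145008513; 145008513 < 134217728? NO
  n = 44: C(44, 8) = 177232627; 177232627 < 134217728? NO
The largest n with C(n, 8) < 134217728 is n = 42 (where E[X] = 118030185/134217728 ≈ 0.8794). Hence R(8, 8) > 42, i.e. R(8, 8) ≥ 43.

Largest n = 42; hence R(8, 8) > 42.


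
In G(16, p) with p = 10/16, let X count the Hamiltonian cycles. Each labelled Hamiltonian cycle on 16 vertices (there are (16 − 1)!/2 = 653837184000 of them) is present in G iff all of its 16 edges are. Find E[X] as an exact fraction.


K_16 has (16 − 1)!/2 = 653837184000 labelled Hamiltonian cycles.
For each such Hamiltonian cycle H, let X_H = 1 if all 16 edges of H are present in G. Then P[X_H = 1] = p^{16} = (5/8)^{16} = 152587890625/281474976710656.
By linearity of expectation: E[X] = Σ_H E[X_H] = 653837184000 · p^{16} = 653837184000 · 152587890625/281474976710656 = 97429332733154296875/274877906944.
Numerically: E[X] ≈ 3.5445e+08.

E[X] = 653837184000 · (5/8)^{16} = 97429332733154296875/274877906944 ≈ 3.5445e+08.


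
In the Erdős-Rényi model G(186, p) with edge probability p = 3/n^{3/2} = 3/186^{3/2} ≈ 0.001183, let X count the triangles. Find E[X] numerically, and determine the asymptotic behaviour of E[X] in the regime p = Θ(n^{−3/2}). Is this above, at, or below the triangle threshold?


Number of potential triangles: C(186, 3) = 1055240.
Each occurs with probability p³ ≈ (0.001183)³ ≈ 1.654076e-09.
By linearity: E[X] = C(186, 3)·p³ ≈ 1055240 · 1.654076e-09 ≈ 0.0017.
Since α = 3/2 > 1, p = c/n^{3/2} = o(1/n) is below the triangle threshold p ~ 1/n. Asymptotically E[X] ~ (c³/6)·n^{3(1−α)} = (3³/6)·n^{-1.5} → 0, so by Markov's inequality G has no triangles w.h.p.

E[X] ≈ 0.0017; in regime p = Θ(1/n^{3/2}) E[X] tends to 0 (below the triangle threshold p ~ 1/n).


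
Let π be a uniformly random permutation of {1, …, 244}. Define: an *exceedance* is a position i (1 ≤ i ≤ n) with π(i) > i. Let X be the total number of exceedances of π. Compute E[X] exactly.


Write X = Σ_{i=1}^{244} X_i, where X_i = 1_{π(i) > i}.
For each fixed i, π(i) is uniform over {1, …, 244} (marginal of a uniform permutation), so P[π(i) > i] = (n − i)/n. Summing: Σ_{i=1}^{244} (n − i)/n = (0 + 1 + … + 243)/244 = 244(244 − 1)/(2·244) = (244 − 1)/2.
Hence E[X] = Σ_{i=1}^{244} (244 − i)/244 = 243/2 ≈ 121.500000.

E[X] = 243/2 = 121.500000.


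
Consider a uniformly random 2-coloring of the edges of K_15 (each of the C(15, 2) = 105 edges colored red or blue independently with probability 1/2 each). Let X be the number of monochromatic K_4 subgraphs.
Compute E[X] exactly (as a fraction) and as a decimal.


Let X = Σ_S X_S over the C(15, 4) = 1365 subsets S of size 4, where X_S = 1 if the K_4 on S is monochromatic.
For a fixed S, the K_4 on S has C(4, 2) = 6 edges. P[all 6 edges red] = (1/2)^6, and likewise for blue, so P[monochromatic] = 2·(1/2)^6 = 2^{1 − 6} = 1/32.
Summing: E[X] = C(15, 4) · 2^{1 − 6} = 1365 · 1/32 = 1365/32.
Numerically: E[X] ≈ 42.65625.

E[X] = C(15,4)·2^(1−C(4,2)) = 1365/32 ≈ 42.65625.


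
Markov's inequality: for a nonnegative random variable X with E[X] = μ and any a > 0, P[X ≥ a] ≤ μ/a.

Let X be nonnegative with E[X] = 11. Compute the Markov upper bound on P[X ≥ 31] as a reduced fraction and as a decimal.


μ = E[X] = 11, a = 31.
Markov: P[X ≥ 31] ≤ μ/a = (11)/31 = 11/31.
Numerically: ≈ 0.354839.
(Since a = 31 > μ = 11.000000, the bound 11/31 is < 1 and informative.)

P[X ≥ 31] ≤ 11/31 ≈ 0.354839.


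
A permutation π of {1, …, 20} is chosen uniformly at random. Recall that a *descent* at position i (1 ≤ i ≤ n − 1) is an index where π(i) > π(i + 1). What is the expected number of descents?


Write X = Σ X_I over i = 1, …, 19, with X_I the indicator of one descent.
There are 19 indicators.
For each fixed i, the pair (π(i), π(i+1)) is a uniformly random ordered pair of distinct values from {1, …, 20}; by symmetry P[π(i) > π(i+1)] = 1/2.
By linearity: E[X] = 19 · (1/2) = (20 − 1) · (1/2) = 19/2 ≈ 9.5000.

E[X] = 19/2 = 9.5000.


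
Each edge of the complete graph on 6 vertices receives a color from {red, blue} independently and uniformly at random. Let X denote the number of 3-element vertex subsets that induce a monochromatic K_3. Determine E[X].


Let X = Σ_S X_S over the C(6, 3) = 20 subsets S of size 3, where X_S = 1 if the K_3 on S is monochromatic.
For a fixed S, the K_3 on S has C(3, 2) = 3 edges. P[all 3 edges red] = (1/2)^3, and likewise for blue, so P[monochromatic] = 2·(1/2)^3 = 2^{1 − 3} = 1/4.
By linearity: E[X] = C(6, 3) · 2^{1 − 3} = 20 · 1/4 = 5.
Numerically: E[X] ≈ 5.000.

E[X] = C(6,3)·2^(1−C(3,2)) = 5 ≈ 5.000.


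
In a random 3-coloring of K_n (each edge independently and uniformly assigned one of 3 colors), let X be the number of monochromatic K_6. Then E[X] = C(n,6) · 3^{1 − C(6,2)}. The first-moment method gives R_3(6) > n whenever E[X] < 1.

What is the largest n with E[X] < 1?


We need C(n, 6) · 3^{1 − 15} < 1, i.e. C(n, 6) < 3^{15 − 1} = 4782969.
Check values of n near the boundary:
  n = 39: C(39, 6) = 3262623; 3262623 < 4782969? YES
  n = 40: C(40, 6) = 3838380; 3838380 < 4782969? YES
  n = 41: C(41, 6) = 4496388; 4496388 < 4782969? YES
  n = 42: C(42, 6) = 5245786; 5245786 < 4782969? NO
The largest n with C(n, 6) < 4782969 is n = 41 (where E[X] = 1498796/1594323 ≈ 0.940). Hence R_3(6) > 41, i.e. R_3(6) ≥ 42.

Largest n = 41; hence R_3(6) > 41.


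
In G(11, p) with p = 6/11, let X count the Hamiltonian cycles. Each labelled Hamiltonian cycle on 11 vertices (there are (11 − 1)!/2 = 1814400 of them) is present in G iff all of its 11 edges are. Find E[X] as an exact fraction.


K_11 has (11 − 1)!/2 = 1814400 labelled Hamiltonian cycles.
For each such Hamiltonian cycle H, let X_H = 1 if all 11 edges of H are present in G. Then P[X_H = 1] = p^{11} = (6/11)^{11} = 362797056/285311670611.
By linearity of expectation: E[X] = Σ_H E[X_H] = 1814400 · p^{11} = 1814400 · 362797056/285311670611 = 658258978406400/285311670611.
Numerically: E[X] ≈ 2307.16.

E[X] = 1814400 · (6/11)^{11} = 658258978406400/285311670611 ≈ 2307.16.


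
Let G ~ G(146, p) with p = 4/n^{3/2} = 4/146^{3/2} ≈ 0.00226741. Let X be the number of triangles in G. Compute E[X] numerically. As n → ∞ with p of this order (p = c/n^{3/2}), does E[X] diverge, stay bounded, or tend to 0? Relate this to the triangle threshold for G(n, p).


Number of potential triangles: C(146, 3) = 508080.
Each occurs with probability p³ ≈ (0.00226741)³ ≈ 1.16571430e-08.
By linearity: E[X] = C(146, 3)·p³ ≈ 508080 · 1.16571430e-08 ≈ 0.005923.
Since α = 3/2 > 1, p = c/n^{3/2} = o(1/n) is below the triangle threshold p ~ 1/n. Asymptotically E[X] ~ (c³/6)·n^{3(1−α)} = (4³/6)·n^{-1.5} → 0, so by Markov's inequality G has no triangles w.h.p.

E[X] ≈ 0.005923; in regime p = Θ(1/n^{3/2}) E[X] tends to 0 (below the triangle threshold p ~ 1/n).


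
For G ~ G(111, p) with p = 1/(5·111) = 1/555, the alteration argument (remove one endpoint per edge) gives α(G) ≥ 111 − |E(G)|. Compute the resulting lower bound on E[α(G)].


E[|E(G)|] = C(111, 2)·p = 6105 · (1/555) = 11.
E[α(G)] ≥ n − E[|E(G)|] = 111 − 11 = 100.
Numerically: ≈ 100.000000.
(This is only a lower bound; the true E[α(G)] may be larger.)

E[α(G)] ≥ 100 ≈ 100.000000.


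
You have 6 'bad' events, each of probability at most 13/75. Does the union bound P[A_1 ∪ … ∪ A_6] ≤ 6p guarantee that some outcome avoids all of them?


Union bound: P[∪_{i=1}^{6} A_i] ≤ Σ_i P[A_i] ≤ 6·p = 6·(13/75) = 26/25.
Numerically: 26/25 ≈ 1.0400.
Is 26/25 < 1? NO.
Since the bound 26/25 is ≥ 1, the union bound is uninformative here; it does NOT by itself certify existence.

6·p = 26/25 ≈ 1.0400; existence NOT certified by the union bound.


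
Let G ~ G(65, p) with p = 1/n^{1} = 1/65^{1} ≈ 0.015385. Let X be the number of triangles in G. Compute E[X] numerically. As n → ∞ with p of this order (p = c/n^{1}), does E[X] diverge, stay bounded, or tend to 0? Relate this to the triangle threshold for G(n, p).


Number of potential triangles: C(65, 3) = 43680.
Each occurs with probability p³ ≈ (0.015385)³ ≈ 3.6413291e-06.
By linearity: E[X] = C(65, 3)·p³ ≈ 43680 · 3.6413291e-06 ≈ 0.15905.
Here α = 1, so p = 1/n is exactly at the triangle threshold p ~ 1/n. Asymptotically E[X] → c³/6 = 1³/6 = 1/6 ≈ 0.16667, a bounded constant. In this regime the triangle count is asymptotically Poisson(c³/6).

E[X] ≈ 0.15905; in regime p = Θ(1/n^{1}) E[X] stays bounded (at the triangle threshold p ~ 1/n).


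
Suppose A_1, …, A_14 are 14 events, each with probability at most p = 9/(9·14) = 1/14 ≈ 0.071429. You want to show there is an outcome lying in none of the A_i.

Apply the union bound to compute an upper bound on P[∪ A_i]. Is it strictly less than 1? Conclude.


Union bound: P[∪_{i=1}^{14} A_i] ≤ Σ_i P[A_i] ≤ 14·p = 14·(1/14) = 1.
Numerically: 1 ≈ 1.000000.
Is 1 < 1? NO.
Since the bound 1 is ≥ 1, the union bound is uninformative here; it does NOT by itself certify existence.

14·p = 1 ≈ 1.000000; existence NOT certified by the union bound.


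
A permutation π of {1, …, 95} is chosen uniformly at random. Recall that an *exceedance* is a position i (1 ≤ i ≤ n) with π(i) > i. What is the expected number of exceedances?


Write X = Σ_{i=1}^{95} X_i, where X_i = 1_{π(i) > i}.
For each fixed i, π(i) is uniform over {1, …, 95} (marginal of a uniform permutation), so P[π(i) > i] = (n − i)/n. Summing: Σ_{i=1}^{95} (n − i)/n = (0 + 1 + … + 94)/95 = 95(95 − 1)/(2·95) = (95 − 1)/2.
Hence E[X] = Σ_{i=1}^{95} (95 − i)/95 = 47 ≈ 47.000.

E[X] = 47 = 47.000.


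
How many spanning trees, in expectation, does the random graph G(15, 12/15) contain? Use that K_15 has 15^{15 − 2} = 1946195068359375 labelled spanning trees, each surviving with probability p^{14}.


K_15 has 15^{15 − 2} = 1946195068359375 labelled spanning trees.
For each such spanning tree H, let X_H = 1 if all 14 edges of H are present in G. Then P[X_H = 1] = p^{14} = (4/5)^{14} = 268435456/6103515625.
Summing the indicators: E[X] = Σ_H E[X_H] = 1946195068359375 · p^{14} = 1946195068359375 · 268435456/6103515625 = 427972821516288/5.
Numerically: E[X] ≈ 8.55946e+13.

E[X] = 1946195068359375 · (4/5)^{14} = 427972821516288/5 ≈ 8.55946e+13.


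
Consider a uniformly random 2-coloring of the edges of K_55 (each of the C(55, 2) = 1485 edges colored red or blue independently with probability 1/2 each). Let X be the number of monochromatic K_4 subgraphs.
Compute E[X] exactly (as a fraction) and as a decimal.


Let X = Σ_S X_S over the C(55, 4) = 341055 subsets S of size 4, where X_S = 1 if the K_4 on S is monochromatic.
For a fixed S, the K_4 on S has C(4, 2) = 6 edges. P[all 6 edges red] = (1/2)^6, and likewise for blue, so P[monochromatic] = 2·(1/2)^6 = 2^{1 − 6} = 1/32.
Summing: E[X] = C(55, 4) · 2^{1 − 6} = 341055 · 1/32 = 341055/32.
Numerically: E[X] ≈ 10657.968750.

E[X] = C(55,4)·2^(1−C(4,2)) = 341055/32 ≈ 10657.968750.


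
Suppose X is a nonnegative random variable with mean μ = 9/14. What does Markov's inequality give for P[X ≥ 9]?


μ = E[X] = 9/14, a = 9.
Markov: P[X ≥ 9] ≤ μ/a = (9/14)/9 = 1/14.
Numerically: ≈ 0.0714.
(Since a = 9 > μ = 0.6429, the bound 1/14 is < 1 and informative.)

P[X ≥ 9] ≤ 1/14 ≈ 0.0714.


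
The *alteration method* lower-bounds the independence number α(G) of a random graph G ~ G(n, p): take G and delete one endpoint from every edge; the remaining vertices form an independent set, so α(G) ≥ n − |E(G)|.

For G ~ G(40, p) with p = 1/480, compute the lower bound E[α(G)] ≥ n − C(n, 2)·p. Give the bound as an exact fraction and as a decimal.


E[|E(G)|] = C(40, 2)·p = 780 · (1/480) = 13/8.
E[α(G)] ≥ n − E[|E(G)|] = 40 − 13/8 = 307/8.
Numerically: ≈ 38.375.
(This is only a lower bound; the true E[α(G)] may be larger.)

E[α(G)] ≥ 307/8 ≈ 38.375.


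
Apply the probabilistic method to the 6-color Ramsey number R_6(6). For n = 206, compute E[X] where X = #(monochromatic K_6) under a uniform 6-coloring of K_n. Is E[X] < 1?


E[X] = C(206, 6) · 6^{1 − 15} = 98619368491 · 6^{−14} = 98619368491/78364164096.
As a reduced fraction: E[X] = 98619368491/78364164096 ≈ 1.258475.
Is E[X] < 1? NO.
Since E[X] ≥ 1, the first-moment bound is inconclusive at n = 206; it does NOT by itself certify R_6(6) > 206.

E[X] = 98619368491/78364164096 ≈ 1.258475; E[X] ≥ 1; first-moment method inconclusive here.


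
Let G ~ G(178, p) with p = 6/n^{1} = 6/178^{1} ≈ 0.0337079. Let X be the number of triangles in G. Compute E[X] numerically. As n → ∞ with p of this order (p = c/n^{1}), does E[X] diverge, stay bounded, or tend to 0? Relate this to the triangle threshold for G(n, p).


Number of potential triangles: C(178, 3) = 924176.
Each occurs with probability p³ ≈ (0.0337079)³ ≈ 3.82995564e-05.
By linearity: E[X] = C(178, 3)·p³ ≈ 924176 · 3.82995564e-05 ≈ 35.395531.
Here α = 1, so p = 6/n is exactly at the triangle threshold p ~ 1/n. Asymptotically E[X] → c³/6 = 6³/6 = 36 ≈ 36.000000, a bounded constant. In this regime the triangle count is asymptotically Poisson(c³/6).

E[X] ≈ 35.395531; in regime p = Θ(1/n^{1}) E[X] stays bounded (at the triangle threshold p ~ 1/n).


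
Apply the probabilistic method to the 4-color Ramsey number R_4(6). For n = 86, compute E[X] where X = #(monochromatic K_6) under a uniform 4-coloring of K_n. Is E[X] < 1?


E[X] = C(86, 6) · 4^{1 − 15} = 470155077 · 4^{−14} = 470155077/268435456.
As a reduced fraction: E[X] = 470155077/268435456 ≈ 1.7514641.
Is E[X] < 1? NO.
Since E[X] ≥ 1, the first-moment bound is inconclusive at n = 86; it does NOT by itself certify R_4(6) > 86.

E[X] = 470155077/268435456 ≈ 1.7514641; E[X] ≥ 1; first-moment method inconclusive here.


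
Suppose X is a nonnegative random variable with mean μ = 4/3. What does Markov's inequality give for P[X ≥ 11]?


μ = E[X] = 4/3, a = 11.
Markov: P[X ≥ 11] ≤ μ/a = (4/3)/11 = 4/33.
Numerically: ≈ 0.1212.
(Since a = 11 > μ = 1.3333, the bound 4/33 is < 1 and informative.)

P[X ≥ 11] ≤ 4/33 ≈ 0.1212.


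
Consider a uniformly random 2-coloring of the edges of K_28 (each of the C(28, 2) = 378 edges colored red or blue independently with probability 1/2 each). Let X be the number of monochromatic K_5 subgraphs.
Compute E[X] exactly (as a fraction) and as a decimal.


Let X = Σ_S X_S over the C(28, 5) = 98280 subsets S of size 5, where X_S = 1 if the K_5 on S is monochromatic.
For a fixed S, the K_5 on S has C(5, 2) = 10 edges. P[all 10 edges red] = (1/2)^10, and likewise for blue, so P[monochromatic] = 2·(1/2)^10 = 2^{1 − 10} = 1/512.
By linearity: E[X] = C(28, 5) · 2^{1 − 10} = 98280 · 1/512 = 12285/64.
Numerically: E[X] ≈ 191.9531.

E[X] = C(28,5)·2^(1−C(5,2)) = 12285/64 ≈ 191.9531.


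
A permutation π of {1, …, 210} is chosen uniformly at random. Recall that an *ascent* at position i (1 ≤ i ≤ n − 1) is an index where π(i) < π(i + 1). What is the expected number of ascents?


Write X = Σ X_I over i = 1, …, 209, with X_I the indicator of one ascent.
There are 209 indicators.
For each fixed i, the pair (π(i), π(i+1)) is a uniformly random ordered pair of distinct values from {1, …, 210}; by symmetry P[π(i) < π(i+1)] = 1/2.
By linearity: E[X] = 209 · (1/2) = (210 − 1) · (1/2) = 209/2 ≈ 104.500000.

E[X] = 209/2 = 104.500000.


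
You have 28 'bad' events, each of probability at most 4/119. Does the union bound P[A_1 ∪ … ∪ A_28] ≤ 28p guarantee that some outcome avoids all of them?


Union bound: P[∪_{i=1}^{28} A_i] ≤ Σ_i P[A_i] ≤ 28·p = 28·(4/119) = 16/17.
Numerically: 16/17 ≈ 0.9412.
Is 16/17 < 1? YES.
Since P[∪ A_i] ≤ 16/17 < 1, the complement has P[∩ A_i^c] ≥ 1 − 16/17 = 1/17 > 0, so some outcome avoids every A_i.

28·p = 16/17 ≈ 0.9412; existence CERTIFIED by the union bound.


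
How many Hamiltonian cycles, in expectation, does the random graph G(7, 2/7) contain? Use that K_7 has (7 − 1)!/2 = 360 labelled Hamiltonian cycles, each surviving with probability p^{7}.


K_7 has (7 − 1)!/2 = 360 labelled Hamiltonian cycles.
For each such Hamiltonian cycle H, let X_H = 1 if all 7 edges of H are present in G. Then P[X_H = 1] = p^{7} = (2/7)^{7} = 128/823543.
Summing the indicators: E[X] = Σ_H E[X_H] = 360 · p^{7} = 360 · 128/823543 = 46080/823543.
Numerically: E[X] ≈ 0.056.

E[X] = 360 · (2/7)^{7} = 46080/823543 ≈ 0.056.


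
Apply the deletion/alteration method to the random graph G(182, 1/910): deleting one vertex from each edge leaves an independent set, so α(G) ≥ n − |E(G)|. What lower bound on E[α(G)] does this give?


E[|E(G)|] = C(182, 2)·p = 16471 · (1/910) = 181/10.
E[α(G)] ≥ n − E[|E(G)|] = 182 − 181/10 = 1639/10.
Numerically: ≈ 163.900000.
(This is only a lower bound; the true E[α(G)] may be larger.)

E[α(G)] ≥ 1639/10 ≈ 163.900000.


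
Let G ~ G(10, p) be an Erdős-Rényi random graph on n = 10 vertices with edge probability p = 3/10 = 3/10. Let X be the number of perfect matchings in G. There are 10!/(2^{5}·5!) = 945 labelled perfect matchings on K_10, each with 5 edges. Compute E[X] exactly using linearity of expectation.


K_10 has 10!/(2^{5}·5!) = 945 labelled perfect matchings.
For each such perfect matching H, let X_H = 1 if all 5 edges of H are present in G. Then P[X_H = 1] = p^{5} = (3/10)^{5} = 243/100000.
By linearity of expectation: E[X] = Σ_H E[X_H] = 945 · p^{5} = 945 · 243/100000 = 45927/20000.
Numerically: E[X] ≈ 2.29635.

E[X] = 945 · (3/10)^{5} = 45927/20000 ≈ 2.29635.


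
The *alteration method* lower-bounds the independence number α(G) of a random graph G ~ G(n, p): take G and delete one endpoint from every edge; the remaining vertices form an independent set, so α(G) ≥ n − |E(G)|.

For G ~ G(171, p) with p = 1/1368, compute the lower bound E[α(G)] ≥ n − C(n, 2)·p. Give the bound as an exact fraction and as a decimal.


E[|E(G)|] = C(171, 2)·p = 14535 · (1/1368) = 85/8.
E[α(G)] ≥ n − E[|E(G)|] = 171 − 85/8 = 1283/8.
Numerically: ≈ 160.375.
(This is only a lower bound; the true E[α(G)] may be larger.)

E[α(G)] ≥ 1283/8 ≈ 160.375.


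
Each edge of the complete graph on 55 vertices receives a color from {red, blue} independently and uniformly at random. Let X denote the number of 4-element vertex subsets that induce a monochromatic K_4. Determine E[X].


Let X = Σ_S X_S over the C(55, 4) = 341055 subsets S of size 4, where X_S = 1 if the K_4 on S is monochromatic.
For a fixed S, the K_4 on S has C(4, 2) = 6 edges. P[all 6 edges red] = (1/2)^6, and likewise for blue, so P[monochromatic] = 2·(1/2)^6 = 2^{1 − 6} = 1/32.
By linearity of expectation: E[X] = C(55, 4) · 2^{1 − 6} = 341055 · 1/32 = 341055/32.
Numerically: E[X] ≈ 10657.969.

E[X] = C(55,4)·2^(1−C(4,2)) = 341055/32 ≈ 10657.969.


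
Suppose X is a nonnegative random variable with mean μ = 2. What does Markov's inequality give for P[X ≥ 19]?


μ = E[X] = 2, a = 19.
Markov: P[X ≥ 19] ≤ μ/a = (2)/19 = 2/19.
Numerically: ≈ 0.105.
(Since a = 19 > μ = 2.000, the bound 2/19 is < 1 and informative.)

P[X ≥ 19] ≤ 2/19 ≈ 0.105.


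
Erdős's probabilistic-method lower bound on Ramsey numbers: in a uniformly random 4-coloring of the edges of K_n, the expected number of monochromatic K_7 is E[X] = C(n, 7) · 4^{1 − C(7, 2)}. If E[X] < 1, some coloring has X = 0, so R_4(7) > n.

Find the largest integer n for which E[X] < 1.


We need C(n, 7) · 4^{1 − 21} < 1, i.e. C(n, 7) < 4^{21 − 1} = 1099511627776.
Check values of n near the boundary:
  n = 176: C(176, 7) = 919790691600; 919790691600 < 1099511627776? YES
  n = 177: C(177, 7) = 957664425960; 957664425960 < 1099511627776? YES
  n = 178: C(178, 7) = 996867063280; 996867063280 < 1099511627776? YES
  n = 179: C(179, 7) = 1037437234460; 1037437234460 < 1099511627776? YES
  n = 180: C(180, 7) = 1079414463600; 1079414463600 < 1099511627776? YES
  n = 181: C(181, 7) = 1122839183400; 1122839183400 < 1099511627776? NO
  n = 182: C(182, 7) = 1167752750736; 1167752750736 < 1099511627776? NO
  n = 183: C(183, 7) = 1214197462413; 1214197462413 < 1099511627776? NO
The largest n with C(n, 7) < 1099511627776 is n = 180 (where E[X] = 67463403975/68719476736 ≈ 0.98172). Hence R_4(7) > 180, i.e. R_4(7) ≥ 181.

Largest n = 180; hence R_4(7) > 180.


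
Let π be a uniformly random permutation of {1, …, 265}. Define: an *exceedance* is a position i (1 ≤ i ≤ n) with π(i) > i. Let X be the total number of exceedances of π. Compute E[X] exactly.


Write X = Σ_{i=1}^{265} X_i, where X_i = 1_{π(i) > i}.
For each fixed i, π(i) is uniform over {1, …, 265} (marginal of a uniform permutation), so P[π(i) > i] = (n − i)/n. Summing: Σ_{i=1}^{265} (n − i)/n = (0 + 1 + … + 264)/265 = 265(265 − 1)/(2·265) = (265 − 1)/2.
Hence E[X] = Σ_{i=1}^{265} (265 − i)/265 = 132 ≈ 132.000.

E[X] = 132 = 132.000.


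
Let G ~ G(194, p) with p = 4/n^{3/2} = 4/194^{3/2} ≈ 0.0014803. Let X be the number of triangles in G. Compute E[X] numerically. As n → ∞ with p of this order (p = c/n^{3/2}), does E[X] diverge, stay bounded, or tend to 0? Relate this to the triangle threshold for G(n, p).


Number of potential triangles: C(194, 3) = 1198144.
Each occurs with probability p³ ≈ (0.0014803)³ ≈ 3.2439353e-09.
By linearity: E[X] = C(194, 3)·p³ ≈ 1198144 · 3.2439353e-09 ≈ 0.00389.
Since α = 3/2 > 1, p = c/n^{3/2} = o(1/n) is below the triangle threshold p ~ 1/n. Asymptotically E[X] ~ (c³/6)·n^{3(1−α)} = (4³/6)·n^{-1.5} → 0, so by Markov's inequality G has no triangles w.h.p.

E[X] ≈ 0.00389; in regime p = Θ(1/n^{3/2}) E[X] tends to 0 (below the triangle threshold p ~ 1/n).


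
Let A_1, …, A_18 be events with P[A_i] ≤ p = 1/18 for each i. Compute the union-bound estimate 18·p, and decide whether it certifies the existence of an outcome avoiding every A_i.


Union bound: P[∪_{i=1}^{18} A_i] ≤ Σ_i P[A_i] ≤ 18·p = 18·(1/18) = 1.
Numerically: 1 ≈ 1.000000.
Is 1 < 1? NO.
Since the bound 1 is ≥ 1, the union bound is uninformative here; it does NOT by itself certify existence.

18·p = 1 ≈ 1.000000; existence NOT certified by the union bound.


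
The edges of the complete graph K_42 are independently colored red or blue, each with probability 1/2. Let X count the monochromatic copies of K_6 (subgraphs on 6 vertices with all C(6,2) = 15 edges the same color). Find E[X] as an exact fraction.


Let X = Σ_S X_S over the C(42, 6) = 5245786 subsets S of size 6, where X_S = 1 if the K_6 on S is monochromatic.
For a fixed S, the K_6 on S has C(6, 2) = 15 edges. P[all 15 edges red] = (1/2)^15, and likewise for blue, so P[monochromatic] = 2·(1/2)^15 = 2^{1 − 15} = 1/16384.
By linearity: E[X] = C(42, 6) · 2^{1 − 15} = 5245786 · 1/16384 = 2622893/8192.
Numerically: E[X] ≈ 320.17737.

E[X] = C(42,6)·2^(1−C(6,2)) = 2622893/8192 ≈ 320.17737.


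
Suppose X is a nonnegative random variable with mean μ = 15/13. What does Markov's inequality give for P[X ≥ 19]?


μ = E[X] = 15/13, a = 19.
Markov: P[X ≥ 19] ≤ μ/a = (15/13)/19 = 15/247.
Numerically: ≈ 0.06073.
(Since a = 19 > μ = 1.15385, the bound 15/247 is < 1 and informative.)

P[X ≥ 19] ≤ 15/247 ≈ 0.06073.


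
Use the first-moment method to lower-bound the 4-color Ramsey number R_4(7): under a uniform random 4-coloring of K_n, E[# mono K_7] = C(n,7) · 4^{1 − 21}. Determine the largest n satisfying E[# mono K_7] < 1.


We need C(n, 7) · 4^{1 − 21} < 1, i.e. C(n, 7) < 4^{21 − 1} = 1099511627776.
Check values of n near the boundary:
  n = 177: C(177, 7) = 957664425960; 957664425960 < 1099511627776? YES
  n = 178: C(178, 7) = 996867063280; 996867063280 < 1099511627776? YES
  n = 179: C(179, 7) = 1037437234460; 1037437234460 < 1099511627776? YES
  n = 180: C(180, 7) = 1079414463600; 1079414463600 < 1099511627776? YES
  n = 181: C(181, 7) = 1122839183400; 1122839183400 < 1099511627776? NO
  n = 182: C(182, 7) = 1167752750736; 1167752750736 < 1099511627776? NO
  n = 183: C(183, 7) = 1214197462413; 1214197462413 < 1099511627776? NO
The largest n with C(n, 7) < 1099511627776 is n = 180 (where E[X] = 67463403975/68719476736 ≈ 0.98172). Hence R_4(7) > 180, i.e. R_4(7) ≥ 181.

Largest n = 180; hence R_4(7) > 180.


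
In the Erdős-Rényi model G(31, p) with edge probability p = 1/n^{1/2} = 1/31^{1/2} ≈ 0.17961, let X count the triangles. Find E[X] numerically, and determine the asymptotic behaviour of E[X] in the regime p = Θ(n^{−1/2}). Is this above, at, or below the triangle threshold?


Number of potential triangles: C(31, 3) = 4495.
Each occurs with probability p³ ≈ (0.17961)³ ≈ 5.7937194e-03.
By linearity: E[X] = C(31, 3)·p³ ≈ 4495 · 5.7937194e-03 ≈ 26.04277.
Since α = 1/2 < 1, p = c/n^{1/2} ≫ 1/n is above the triangle threshold p ~ 1/n. Asymptotically E[X] ~ (c³/6)·n^{3(1−α)} = (1³/6)·n^{1.5} → ∞; triangles are abundant w.h.p.

E[X] ≈ 26.04277; in regime p = Θ(1/n^{1/2}) E[X] diverges (above the triangle threshold p ~ 1/n).


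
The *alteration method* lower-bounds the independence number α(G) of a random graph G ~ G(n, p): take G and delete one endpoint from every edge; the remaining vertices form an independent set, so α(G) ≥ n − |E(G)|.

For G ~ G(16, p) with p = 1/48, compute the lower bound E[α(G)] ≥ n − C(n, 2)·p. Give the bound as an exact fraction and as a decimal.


E[|E(G)|] = C(16, 2)·p = 120 · (1/48) = 5/2.
E[α(G)] ≥ n − E[|E(G)|] = 16 − 5/2 = 27/2.
Numerically: ≈ 13.5000.
(This is only a lower bound; the true E[α(G)] may be larger.)

E[α(G)] ≥ 27/2 ≈ 13.5000.


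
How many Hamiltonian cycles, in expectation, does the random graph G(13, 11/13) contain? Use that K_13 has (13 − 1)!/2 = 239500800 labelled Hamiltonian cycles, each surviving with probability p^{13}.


K_13 has (13 − 1)!/2 = 239500800 labelled Hamiltonian cycles.
For each such Hamiltonian cycle H, let X_H = 1 if all 13 edges of H are present in G. Then P[X_H = 1] = p^{13} = (11/13)^{13} = 34522712143931/302875106592253.
By linearity: E[X] = Σ_H E[X_H] = 239500800 · p^{13} = 239500800 · 34522712143931/302875106592253 = 8268217176641189644800/302875106592253.
Numerically: E[X] ≈ 2.73e+07.

E[X] = 239500800 · (11/13)^{13} = 8268217176641189644800/302875106592253 ≈ 2.73e+07.


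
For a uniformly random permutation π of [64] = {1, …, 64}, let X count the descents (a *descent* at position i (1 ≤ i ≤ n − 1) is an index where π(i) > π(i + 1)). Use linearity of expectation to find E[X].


Write X = Σ X_I over i = 1, …, 63, with X_I the indicator of one descent.
There are 63 indicators.
For each fixed i, the pair (π(i), π(i+1)) is a uniformly random ordered pair of distinct values from {1, …, 64}; by symmetry P[π(i) > π(i+1)] = 1/2.
By linearity: E[X] = 63 · (1/2) = (64 − 1) · (1/2) = 63/2 ≈ 31.50000.

E[X] = 63/2 = 31.50000.


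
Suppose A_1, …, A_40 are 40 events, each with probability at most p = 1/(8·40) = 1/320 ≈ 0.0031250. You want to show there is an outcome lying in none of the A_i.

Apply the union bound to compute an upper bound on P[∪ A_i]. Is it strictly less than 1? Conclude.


Union bound: P[∪_{i=1}^{40} A_i] ≤ Σ_i P[A_i] ≤ 40·p = 40·(1/320) = 1/8.
Numerically: 1/8 ≈ 0.1250000.
Is 1/8 < 1? YES.
Since P[∪ A_i] ≤ 1/8 < 1, the complement has P[∩ A_i^c] ≥ 1 − 1/8 = 7/8 > 0, so some outcome avoids every A_i.

40·p = 1/8 ≈ 0.1250000; existence CERTIFIED by the union bound.


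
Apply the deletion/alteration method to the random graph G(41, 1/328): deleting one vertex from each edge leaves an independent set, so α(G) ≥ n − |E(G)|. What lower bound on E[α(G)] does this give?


E[|E(G)|] = C(41, 2)·p = 820 · (1/328) = 5/2.
E[α(G)] ≥ n − E[|E(G)|] = 41 − 5/2 = 77/2.
Numerically: ≈ 38.5000.
(This is only a lower bound; the true E[α(G)] may be larger.)

E[α(G)] ≥ 77/2 ≈ 38.5000.


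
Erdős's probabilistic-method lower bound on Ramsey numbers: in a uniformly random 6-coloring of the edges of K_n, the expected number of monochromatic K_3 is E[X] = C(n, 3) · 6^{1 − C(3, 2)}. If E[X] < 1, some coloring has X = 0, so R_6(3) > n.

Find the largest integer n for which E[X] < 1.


We need C(n, 3) · 6^{1 − 3} < 1, i.e. C(n, 3) < 6^{3 − 1} = 36.
Check values of n near the boundary:
  n = 5: C(5, 3) = 10; 10 < 36? YES
  n = 6: C(6, 3) = 20; 20 < 36? YES
  n = 7: C(7, 3) = 35; 35 < 36? YES
  n = 8: C(8, 3) = 56; 56 < 36? NO
  n = 9: C(9, 3) = 84; 84 < 36? NO
The largest n with C(n, 3) < 36 is n = 7 (where E[X] = 35/36 ≈ 0.97222). Hence R_6(3) > 7, i.e. R_6(3) ≥ 8.

Largest n = 7; hence R_6(3) > 7.


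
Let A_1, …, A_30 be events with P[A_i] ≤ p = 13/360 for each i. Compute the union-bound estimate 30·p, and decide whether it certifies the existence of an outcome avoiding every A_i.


Union bound: P[∪_{i=1}^{30} A_i] ≤ Σ_i P[A_i] ≤ 30·p = 30·(13/360) = 13/12.
Numerically: 13/12 ≈ 1.0833333.
Is 13/12 < 1? NO.
Since the bound 13/12 is ≥ 1, the union bound is uninformative here; it does NOT by itself certify existence.

30·p = 13/12 ≈ 1.0833333; existence NOT certified by the union bound.


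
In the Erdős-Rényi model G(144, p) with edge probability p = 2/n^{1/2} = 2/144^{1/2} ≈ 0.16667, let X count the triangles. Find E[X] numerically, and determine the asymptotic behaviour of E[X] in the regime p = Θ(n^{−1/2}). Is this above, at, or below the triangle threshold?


Number of potential triangles: C(144, 3) = 487344.
Each occurs with probability p³ ≈ (0.16667)³ ≈ 4.6296296e-03.
By linearity: E[X] = C(144, 3)·p³ ≈ 487344 · 4.6296296e-03 ≈ 2256.22222.
Since α = 1/2 < 1, p = c/n^{1/2} ≫ 1/n is above the triangle threshold p ~ 1/n. Asymptotically E[X] ~ (c³/6)·n^{3(1−α)} = (2³/6)·n^{1.5} → ∞; triangles are abundant w.h.p.

E[X] ≈ 2256.22222; in regime p = Θ(1/n^{1/2}) E[X] diverges (above the triangle threshold p ~ 1/n).


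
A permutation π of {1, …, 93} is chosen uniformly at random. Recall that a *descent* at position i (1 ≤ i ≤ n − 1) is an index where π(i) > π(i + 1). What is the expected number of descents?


Write X = Σ X_I over i = 1, …, 92, with X_I the indicator of one descent.
There are 92 indicators.
For each fixed i, the pair (π(i), π(i+1)) is a uniformly random ordered pair of distinct values from {1, …, 93}; by symmetry P[π(i) > π(i+1)] = 1/2.
By linearity: E[X] = 92 · (1/2) = (93 − 1) · (1/2) = 46 ≈ 46.000000.

E[X] = 46 = 46.000000.


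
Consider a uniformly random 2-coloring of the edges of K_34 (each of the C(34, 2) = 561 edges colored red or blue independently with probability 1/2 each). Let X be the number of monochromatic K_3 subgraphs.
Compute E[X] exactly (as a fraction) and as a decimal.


Let X = Σ_S X_S over the C(34, 3) = 5984 subsets S of size 3, where X_S = 1 if the K_3 on S is monochromatic.
For a fixed S, the K_3 on S has C(3, 2) = 3 edges. P[all 3 edges red] = (1/2)^3, and likewise for blue, so P[monochromatic] = 2·(1/2)^3 = 2^{1 − 3} = 1/4.
By linearity of expectation: E[X] = C(34, 3) · 2^{1 − 3} = 5984 · 1/4 = 1496.
Numerically: E[X] ≈ 1496.0000.

E[X] = C(34,3)·2^(1−C(3,2)) = 1496 ≈ 1496.0000.


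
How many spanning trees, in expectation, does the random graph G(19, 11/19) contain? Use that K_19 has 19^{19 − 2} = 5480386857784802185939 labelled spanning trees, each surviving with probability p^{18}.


K_19 has 19^{19 − 2} = 5480386857784802185939 labelled spanning trees.
For each such spanning tree H, let X_H = 1 if all 18 edges of H are present in G. Then P[X_H = 1] = p^{18} = (11/19)^{18} = 5559917313492231481/104127350297911241532841.
By linearity of expectation: E[X] = Σ_H E[X_H] = 5480386857784802185939 · p^{18} = 5480386857784802185939 · 5559917313492231481/104127350297911241532841 = 5559917313492231481/19.
Numerically: E[X] ≈ 2.92627e+17.

E[X] = 5480386857784802185939 · (11/19)^{18} = 5559917313492231481/19 ≈ 2.92627e+17.


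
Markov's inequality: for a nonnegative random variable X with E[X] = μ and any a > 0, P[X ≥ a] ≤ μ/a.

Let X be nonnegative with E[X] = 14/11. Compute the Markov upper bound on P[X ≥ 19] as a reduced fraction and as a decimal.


μ = E[X] = 14/11, a = 19.
Markov: P[X ≥ 19] ≤ μ/a = (14/11)/19 = 14/209.
Numerically: ≈ 0.06699.
(Since a = 19 > μ = 1.27273, the bound 14/209 is < 1 and informative.)

P[X ≥ 19] ≤ 14/209 ≈ 0.06699.


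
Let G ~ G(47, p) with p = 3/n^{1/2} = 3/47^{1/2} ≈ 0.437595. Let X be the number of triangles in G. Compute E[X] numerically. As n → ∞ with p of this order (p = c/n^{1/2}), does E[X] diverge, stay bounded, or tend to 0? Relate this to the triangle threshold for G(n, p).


Number of potential triangles: C(47, 3) = 16215.
Each occurs with probability p³ ≈ (0.437595)³ ≈ 8.37947823e-02.
By linearity: E[X] = C(47, 3)·p³ ≈ 16215 · 8.37947823e-02 ≈ 1358.732396.
Since α = 1/2 < 1, p = c/n^{1/2} ≫ 1/n is above the triangle threshold p ~ 1/n. Asymptotically E[X] ~ (c³/6)·n^{3(1−α)} = (3³/6)·n^{1.5} → ∞; triangles are abundant w.h.p.

E[X] ≈ 1358.732396; in regime p = Θ(1/n^{1/2}) E[X] diverges (above the triangle threshold p ~ 1/n).


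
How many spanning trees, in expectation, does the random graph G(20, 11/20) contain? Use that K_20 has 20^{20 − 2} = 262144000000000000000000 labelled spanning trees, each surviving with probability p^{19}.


K_20 has 20^{20 − 2} = 262144000000000000000000 labelled spanning trees.
For each such spanning tree H, let X_H = 1 if all 19 edges of H are present in G. Then P[X_H = 1] = p^{19} = (11/20)^{19} = 61159090448414546291/5242880000000000000000000.
Summing the indicators: E[X] = Σ_H E[X_H] = 262144000000000000000000 · p^{19} = 262144000000000000000000 · 61159090448414546291/5242880000000000000000000 = 61159090448414546291/20.
Numerically: E[X] ≈ 3.058e+18.

E[X] = 262144000000000000000000 · (11/20)^{19} = 61159090448414546291/20 ≈ 3.058e+18.


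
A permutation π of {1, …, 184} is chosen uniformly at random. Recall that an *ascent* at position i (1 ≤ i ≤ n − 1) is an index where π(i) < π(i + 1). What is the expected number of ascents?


Write X = Σ X_I over i = 1, …, 183, with X_I the indicator of one ascent.
There are 183 indicators.
For each fixed i, the pair (π(i), π(i+1)) is a uniformly random ordered pair of distinct values from {1, …, 184}; by symmetry P[π(i) < π(i+1)] = 1/2.
By linearity: E[X] = 183 · (1/2) = (184 − 1) · (1/2) = 183/2 ≈ 91.500000.

E[X] = 183/2 = 91.500000.


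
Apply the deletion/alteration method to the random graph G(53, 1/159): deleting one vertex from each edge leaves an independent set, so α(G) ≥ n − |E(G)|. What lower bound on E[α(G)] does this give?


E[|E(G)|] = C(53, 2)·p = 1378 · (1/159) = 26/3.
E[α(G)] ≥ n − E[|E(G)|] = 53 − 26/3 = 133/3.
Numerically: ≈ 44.33333.
(This is only a lower bound; the true E[α(G)] may be larger.)

E[α(G)] ≥ 133/3 ≈ 44.33333.


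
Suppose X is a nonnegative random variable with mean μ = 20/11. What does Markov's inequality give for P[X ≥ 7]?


μ = E[X] = 20/11, a = 7.
Markov: P[X ≥ 7] ≤ μ/a = (20/11)/7 = 20/77.
Numerically: ≈ 0.25974.
(Since a = 7 > μ = 1.81818, the bound 20/77 is < 1 and informative.)

P[X ≥ 7] ≤ 20/77 ≈ 0.25974.


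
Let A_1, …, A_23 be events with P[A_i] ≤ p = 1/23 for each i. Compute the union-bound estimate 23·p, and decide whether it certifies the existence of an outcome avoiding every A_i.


Union bound: P[∪_{i=1}^{23} A_i] ≤ Σ_i P[A_i] ≤ 23·p = 23·(1/23) = 1.
Numerically: 1 ≈ 1.000000.
Is 1 < 1? NO.
Since the bound 1 is ≥ 1, the union bound is uninformative here; it does NOT by itself certify existence.

23·p = 1 ≈ 1.000000; existence NOT certified by the union bound.


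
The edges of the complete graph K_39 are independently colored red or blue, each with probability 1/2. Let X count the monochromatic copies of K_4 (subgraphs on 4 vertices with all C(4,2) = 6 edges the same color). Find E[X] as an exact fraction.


Let X = Σ_S X_S over the C(39, 4) = 82251 subsets S of size 4, where X_S = 1 if the K_4 on S is monochromatic.
For a fixed S, the K_4 on S has C(4, 2) = 6 edges. P[all 6 edges red] = (1/2)^6, and likewise for blue, so P[monochromatic] = 2·(1/2)^6 = 2^{1 − 6} = 1/32.
Summing: E[X] = C(39, 4) · 2^{1 − 6} = 82251 · 1/32 = 82251/32.
Numerically: E[X] ≈ 2570.344.

E[X] = C(39,4)·2^(1−C(4,2)) = 82251/32 ≈ 2570.344.


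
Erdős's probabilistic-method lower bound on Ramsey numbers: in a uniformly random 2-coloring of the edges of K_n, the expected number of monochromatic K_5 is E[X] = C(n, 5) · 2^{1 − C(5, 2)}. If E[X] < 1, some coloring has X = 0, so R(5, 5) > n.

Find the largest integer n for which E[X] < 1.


We need C(n, 5) · 2^{1 − 10} < 1, i.e. C(n, 5) < 2^{10 − 1} = 512.
Check values of n near the boundary:
  n = 10: C(10, 5) = 252; 252 < 512? YES
  n = 11: C(11, 5) = 462; 462 < 512? YES
  n = 12: C(12, 5) = 792; 792 < 512? NO
The largest n with C(n, 5) < 512 is n = 11 (where E[X] = 231/256 ≈ 0.902344). Hence R(5, 5) > 11, i.e. R(5, 5) ≥ 12.

Largest n = 11; hence R(5, 5) > 11.


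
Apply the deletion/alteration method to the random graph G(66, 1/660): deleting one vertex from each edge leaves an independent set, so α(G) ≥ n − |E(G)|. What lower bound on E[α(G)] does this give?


E[|E(G)|] = C(66, 2)·p = 2145 · (1/660) = 13/4.
E[α(G)] ≥ n − E[|E(G)|] = 66 − 13/4 = 251/4.
Numerically: ≈ 62.750.
(This is only a lower bound; the true E[α(G)] may be larger.)

E[α(G)] ≥ 251/4 ≈ 62.750.
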